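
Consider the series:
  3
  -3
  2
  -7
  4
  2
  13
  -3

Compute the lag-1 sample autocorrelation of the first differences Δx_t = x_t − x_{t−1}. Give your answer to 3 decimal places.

-0.596

First differences Δx: -6, 5, -9, 11, -2, 11, -16
Mean of differences = -0.8571
Numerator Σ(Δx_t−Δx̄)(Δx_{t+1}−Δx̄) = -381.0204
Denominator Σ(Δx_t−Δx̄)² = 638.8571
r_1(Δx) = -381.0204 / 638.8571 = -0.596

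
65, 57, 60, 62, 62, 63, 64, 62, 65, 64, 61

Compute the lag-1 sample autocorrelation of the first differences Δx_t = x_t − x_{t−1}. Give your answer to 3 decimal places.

-0.223

First differences Δx: -8, 3, 2, 0, 1, 1, -2, 3, -1, -3
Mean of differences = -0.4000
Numerator Σ(Δx_t−Δx̄)(Δx_{t+1}−Δx̄) = -22.3600
Denominator Σ(Δx_t−Δx̄)² = 100.4000
r_1(Δx) = -22.3600 / 100.4000 = -0.223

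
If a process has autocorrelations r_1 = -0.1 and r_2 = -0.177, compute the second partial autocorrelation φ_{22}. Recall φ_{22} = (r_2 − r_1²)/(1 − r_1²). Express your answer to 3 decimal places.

-0.189

φ_{22} = (r_2 − r_1²) / (1 − r_1²)
r_1² = (-0.1)² = 0.01
Numerator = -0.177 − 0.0100 = -0.1870; denominator = 1 − 0.0100 = 0.9900
φ_{22} = -0.1870 / 0.9900 = -0.189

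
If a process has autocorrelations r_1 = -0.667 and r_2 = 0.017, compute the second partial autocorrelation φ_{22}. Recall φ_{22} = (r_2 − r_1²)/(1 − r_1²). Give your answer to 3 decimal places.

-0.771

φ_{22} = (r_2 − r_1²) / (1 − r_1²)
r_1² = (-0.667)² = 0.444889
Numerator = 0.017 − 0.4449 = -0.4279; denominator = 1 − 0.4449 = 0.5551
φ_{22} = -0.4279 / 0.5551 = -0.771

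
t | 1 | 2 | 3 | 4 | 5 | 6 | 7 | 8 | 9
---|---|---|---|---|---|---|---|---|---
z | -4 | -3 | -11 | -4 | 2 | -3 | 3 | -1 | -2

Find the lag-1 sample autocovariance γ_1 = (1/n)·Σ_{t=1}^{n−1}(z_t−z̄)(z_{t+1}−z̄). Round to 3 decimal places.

Mean z̄ = (-4 − 3 − 11 − 4 + 2 − 3 + 3 − 1 − 2)/9 = -2.5556
Σ_{t=1}^{8}(z_t−z̄)(z_{t+1}−z̄) = 15.0247
γ_1 = 15.0247 / 9 = 1.669

1.669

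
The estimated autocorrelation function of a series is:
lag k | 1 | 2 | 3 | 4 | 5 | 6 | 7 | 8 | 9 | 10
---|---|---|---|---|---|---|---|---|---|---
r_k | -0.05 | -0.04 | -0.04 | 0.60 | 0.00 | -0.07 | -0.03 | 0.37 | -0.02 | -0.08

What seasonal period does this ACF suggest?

4

The largest autocorrelation is r_4 = 0.60, with a weaker echo at lag 8 (0.37); the remaining lags stay at or below 0.00.
The dominant spike at lag 4 indicates a seasonal period of 4.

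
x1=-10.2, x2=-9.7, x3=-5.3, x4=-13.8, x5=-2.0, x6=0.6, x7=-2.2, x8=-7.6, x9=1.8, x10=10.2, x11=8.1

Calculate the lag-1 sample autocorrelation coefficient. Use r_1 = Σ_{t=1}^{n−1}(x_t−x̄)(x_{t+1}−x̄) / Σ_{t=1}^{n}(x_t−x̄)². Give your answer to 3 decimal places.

0.468

Mean x̄ = (-10.2 − 9.7 − 5.3 − 13.8 − 2.0 + 0.6 − 2.2 − 7.6 + 1.8 + 10.2 + 8.1)/11 = -2.7364
Numerator Σ_{t=1}^{10}(x_t−x̄)(x_{t+1}−x̄) = 268.4841
Denominator Σ(x_t−x̄)² = 574.1455
r_1 = 268.4841 / 574.1455 = 0.468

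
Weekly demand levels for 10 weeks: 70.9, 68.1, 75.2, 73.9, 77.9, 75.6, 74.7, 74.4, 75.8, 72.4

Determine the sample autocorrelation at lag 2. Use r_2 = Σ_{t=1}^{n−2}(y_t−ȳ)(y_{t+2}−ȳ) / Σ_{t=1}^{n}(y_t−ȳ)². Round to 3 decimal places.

Mean ȳ = (70.9 + 68.1 + 75.2 + 73.9 + 77.9 + 75.6 + 74.7 + 74.4 + 75.8 + 72.4)/10 = 73.8900
Numerator Σ_{t=1}^{8}(y_t−ȳ)(y_{t+2}−ȳ) = 6.2028
Denominator Σ(y_t−ȳ)² = 69.9690
r_2 = 6.2028 / 69.9690 = 0.089

0.089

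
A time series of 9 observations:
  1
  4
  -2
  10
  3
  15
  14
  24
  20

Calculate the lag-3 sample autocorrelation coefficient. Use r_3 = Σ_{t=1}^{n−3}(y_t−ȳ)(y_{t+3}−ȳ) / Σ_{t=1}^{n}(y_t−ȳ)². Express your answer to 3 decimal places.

-0.102

Mean ȳ = (1 + 4 − 2 + 10 + 3 + 15 + 14 + 24 + 20)/9 = 9.8889
Σ(y_t−ȳ)(y_{t+3}−ȳ) = (-0.9877) + (40.5679) + (-60.7654) + (0.4568) + (-97.2099) + (51.6790) = -66.2593
Denominator Σ(y_t−ȳ)² = 646.8889
r_3 = -66.2593 / 646.8889 = -0.102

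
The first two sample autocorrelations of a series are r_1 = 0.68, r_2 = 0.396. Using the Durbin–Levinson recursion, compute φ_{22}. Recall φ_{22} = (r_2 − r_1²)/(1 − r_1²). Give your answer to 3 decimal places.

-0.124

φ_{22} = (r_2 − r_1²) / (1 − r_1²)
r_1² = (0.68)² = 0.4624
Numerator = 0.396 − 0.4624 = -0.0664; denominator = 1 − 0.4624 = 0.5376
φ_{22} = -0.0664 / 0.5376 = -0.124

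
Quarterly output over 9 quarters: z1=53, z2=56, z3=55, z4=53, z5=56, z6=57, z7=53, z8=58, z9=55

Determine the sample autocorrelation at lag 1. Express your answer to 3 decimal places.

Mean z̄ = (53 + 56 + 55 + 53 + 56 + 57 + 53 + 58 + 55)/9 = 55.1111
Numerator Σ_{t=1}^{8}(z_t−z̄)(z_{t+1}−z̄) = -12.3457
Denominator Σ(z_t−z̄)² = 26.8889
r_1 = -12.3457 / 26.8889 = -0.459

-0.459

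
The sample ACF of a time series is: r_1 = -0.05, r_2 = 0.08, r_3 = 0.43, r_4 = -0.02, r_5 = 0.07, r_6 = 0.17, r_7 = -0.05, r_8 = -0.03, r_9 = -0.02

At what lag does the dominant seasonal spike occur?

3

The largest autocorrelation is r_3 = 0.43, with a weaker echo at lag 6 (0.17); the remaining lags stay at or below 0.08.
The dominant spike at lag 3 indicates a seasonal period of 3.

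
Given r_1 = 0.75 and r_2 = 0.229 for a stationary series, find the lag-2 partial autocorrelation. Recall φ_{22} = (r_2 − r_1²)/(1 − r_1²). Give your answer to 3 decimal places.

-0.762

φ_{22} = (r_2 − r_1²) / (1 − r_1²)
r_1² = (0.75)² = 0.5625
Numerator = 0.229 − 0.5625 = -0.3335; denominator = 1 − 0.5625 = 0.4375
φ_{22} = -0.3335 / 0.4375 = -0.762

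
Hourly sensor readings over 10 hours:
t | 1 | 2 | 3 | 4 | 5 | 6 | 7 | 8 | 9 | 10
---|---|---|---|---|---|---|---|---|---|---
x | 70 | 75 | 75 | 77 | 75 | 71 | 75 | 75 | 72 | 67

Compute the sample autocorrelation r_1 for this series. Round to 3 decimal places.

0.137

Mean x̄ = (70 + 75 + 75 + 77 + 75 + 71 + 75 + 75 + 72 + 67)/10 = 73.2000
Numerator Σ_{t=1}^{9}(x_t−x̄)(x_{t+1}−x̄) = 11.7600
Denominator Σ(x_t−x̄)² = 85.6000
r_1 = 11.7600 / 85.6000 = 0.137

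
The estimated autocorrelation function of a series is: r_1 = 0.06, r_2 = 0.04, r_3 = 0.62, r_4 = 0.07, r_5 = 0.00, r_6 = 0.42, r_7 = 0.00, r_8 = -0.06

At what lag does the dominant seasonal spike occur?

3

The largest autocorrelation is r_3 = 0.62, with a weaker echo at lag 6 (0.42); the remaining lags stay at or below 0.07.
The dominant spike at lag 3 indicates a seasonal period of 3.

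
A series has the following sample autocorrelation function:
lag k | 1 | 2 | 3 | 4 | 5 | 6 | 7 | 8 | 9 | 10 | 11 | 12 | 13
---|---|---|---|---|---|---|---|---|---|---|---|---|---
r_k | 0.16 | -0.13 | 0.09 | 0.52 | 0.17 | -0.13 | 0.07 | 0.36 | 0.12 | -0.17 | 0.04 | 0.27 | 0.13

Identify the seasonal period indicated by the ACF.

4

The largest autocorrelation is r_4 = 0.52, with weaker echoes at lags 8 (0.36) and 12 (0.27); the remaining lags stay at or below 0.17.
The dominant spike at lag 4 indicates a seasonal period of 4.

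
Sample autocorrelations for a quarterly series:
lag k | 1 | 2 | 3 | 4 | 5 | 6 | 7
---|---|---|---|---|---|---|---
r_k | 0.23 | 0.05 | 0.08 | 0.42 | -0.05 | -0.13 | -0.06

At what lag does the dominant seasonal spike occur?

4

The largest autocorrelation is r_4 = 0.42; the remaining lags stay at or below 0.23. The elevated value at lag 1 (0.23), dropping to 0.05 at lag 2, reflects decaying short-term dependence rather than seasonality.
The dominant spike at lag 4 indicates a seasonal period of 4.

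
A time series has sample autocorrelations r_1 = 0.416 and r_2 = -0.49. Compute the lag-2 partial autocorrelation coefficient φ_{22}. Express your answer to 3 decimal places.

-0.802

φ_{22} = (r_2 − r_1²) / (1 − r_1²)
r_1² = (0.416)² = 0.173056
Numerator = -0.49 − 0.1731 = -0.6631; denominator = 1 − 0.1731 = 0.8269
φ_{22} = -0.6631 / 0.8269 = -0.802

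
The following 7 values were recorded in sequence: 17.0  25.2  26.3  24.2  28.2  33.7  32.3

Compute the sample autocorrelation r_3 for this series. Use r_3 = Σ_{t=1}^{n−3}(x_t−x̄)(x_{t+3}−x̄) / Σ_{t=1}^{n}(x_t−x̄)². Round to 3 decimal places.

0.028

Mean x̄ = (17.0 + 25.2 + 26.3 + 24.2 + 28.2 + 33.7 + 32.3)/7 = 26.7000
Deviations from mean: -9.7000, -1.5000, -0.4000, -2.5000, 1.5000, 7.0000, 5.6000
Σ(x_t−x̄)(x_{t+3}−x̄) = (24.2500) + (-2.2500) + (-2.8000) + (-14.0000) = 5.2000
Denominator Σ(x_t−x̄)² = 185.3600
r_3 = 5.2000 / 185.3600 = 0.028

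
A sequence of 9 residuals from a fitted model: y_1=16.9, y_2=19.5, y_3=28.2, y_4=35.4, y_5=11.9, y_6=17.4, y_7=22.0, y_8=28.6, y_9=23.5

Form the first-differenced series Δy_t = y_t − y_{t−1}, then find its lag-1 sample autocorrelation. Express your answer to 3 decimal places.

-0.249

First differences Δy: 2.6, 8.7, 7.2, -23.5, 5.5, 4.6, 6.6, -5.1
Mean of differences = 0.8250
Numerator Σ(Δy_t−Δȳ)(Δy_{t+1}−Δȳ) = -199.3781
Denominator Σ(Δy_t−Δȳ)² = 802.0750
r_1(Δy) = -199.3781 / 802.0750 = -0.249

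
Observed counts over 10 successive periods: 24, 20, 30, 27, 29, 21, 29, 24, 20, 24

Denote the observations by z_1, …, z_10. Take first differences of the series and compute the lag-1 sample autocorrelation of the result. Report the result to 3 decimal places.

First differences Δz: -4, 10, -3, 2, -8, 8, -5, -4, 4
Mean of differences = 0.0000
Numerator Σ(Δz_t−Δz̄)(Δz_{t+1}−Δz̄) = -192.0000
Denominator Σ(Δz_t−Δz̄)² = 314.0000
r_1(Δz) = -192.0000 / 314.0000 = -0.611

-0.611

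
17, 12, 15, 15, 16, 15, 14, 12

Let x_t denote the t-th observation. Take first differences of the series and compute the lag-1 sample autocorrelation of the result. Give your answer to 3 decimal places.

First differences Δx: -5, 3, 0, 1, -1, -1, -2
Mean of differences = -0.7143
Numerator Σ(Δx_t−Δx̄)(Δx_{t+1}−Δx̄) = -12.0816
Denominator Σ(Δx_t−Δx̄)² = 37.4286
r_1(Δx) = -12.0816 / 37.4286 = -0.323

-0.323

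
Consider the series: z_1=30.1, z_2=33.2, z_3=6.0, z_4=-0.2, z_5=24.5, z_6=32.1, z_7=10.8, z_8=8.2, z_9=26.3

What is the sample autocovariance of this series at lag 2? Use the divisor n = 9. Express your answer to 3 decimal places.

-109.600

Mean z̄ = (30.1 + 33.2 + 6.0 − 0.2 + 24.5 + 32.1 + 10.8 + 8.2 + 26.3)/9 = 19.0000
Σ_{t=1}^{7}(z_t−z̄)(z_{t+2}−z̄) = -986.4000
γ_2 = -986.4000 / 9 = -109.600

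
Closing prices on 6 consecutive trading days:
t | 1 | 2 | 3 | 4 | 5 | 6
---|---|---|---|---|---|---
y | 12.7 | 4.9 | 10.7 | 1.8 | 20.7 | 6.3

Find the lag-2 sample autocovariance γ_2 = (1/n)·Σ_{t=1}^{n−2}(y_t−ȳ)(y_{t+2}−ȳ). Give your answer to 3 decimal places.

Mean ȳ = (12.7 + 4.9 + 10.7 + 1.8 + 20.7 + 6.3)/6 = 9.5167
Σ_{t=1}^{4}(y_t−ȳ)(y_{t+2}−ȳ) = 77.4478
γ_2 = 77.4478 / 6 = 12.908

12.908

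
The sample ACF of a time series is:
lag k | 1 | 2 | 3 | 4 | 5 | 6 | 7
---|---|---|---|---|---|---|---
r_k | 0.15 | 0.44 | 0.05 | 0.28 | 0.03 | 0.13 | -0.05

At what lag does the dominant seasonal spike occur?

The largest autocorrelation is r_2 = 0.44, with a weaker echo at lag 4 (0.28); the remaining lags stay at or below 0.15.
The dominant spike at lag 2 indicates a seasonal period of 2.

2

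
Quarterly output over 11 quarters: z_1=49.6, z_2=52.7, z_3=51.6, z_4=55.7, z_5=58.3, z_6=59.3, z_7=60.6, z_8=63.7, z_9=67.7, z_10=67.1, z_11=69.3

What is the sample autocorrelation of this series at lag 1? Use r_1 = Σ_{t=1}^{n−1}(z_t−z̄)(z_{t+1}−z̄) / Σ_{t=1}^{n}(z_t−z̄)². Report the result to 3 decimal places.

0.717

Mean z̄ = (49.6 + 52.7 + 51.6 + 55.7 + 58.3 + 59.3 + 60.6 + 63.7 + 67.7 + 67.1 + 69.3)/11 = 59.6000
Numerator Σ_{t=1}^{10}(z_t−z̄)(z_{t+1}−z̄) = 331.3700
Denominator Σ(z_t−z̄)² = 462.3600
r_1 = 331.3700 / 462.3600 = 0.717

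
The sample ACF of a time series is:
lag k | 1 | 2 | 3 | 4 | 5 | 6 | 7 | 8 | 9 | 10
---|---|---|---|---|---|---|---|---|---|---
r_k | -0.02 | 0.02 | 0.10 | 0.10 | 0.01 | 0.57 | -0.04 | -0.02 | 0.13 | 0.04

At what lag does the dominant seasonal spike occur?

The largest autocorrelation is r_6 = 0.57; the remaining lags stay at or below 0.13.
The dominant spike at lag 6 indicates a seasonal period of 6.

6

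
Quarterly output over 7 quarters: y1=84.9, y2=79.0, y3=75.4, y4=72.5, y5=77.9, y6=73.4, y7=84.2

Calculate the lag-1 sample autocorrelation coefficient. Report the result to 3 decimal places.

-0.047

Mean ȳ = (84.9 + 79.0 + 75.4 + 72.5 + 77.9 + 73.4 + 84.2)/7 = 78.1857
Deviations from mean: 6.7143, 0.8143, -2.7857, -5.6857, -0.2857, -4.7857, 6.0143
Σ(y_t−ȳ)(y_{t+1}−ȳ) = (5.4673) + (-2.2684) + (15.8388) + (1.6245) + (1.3673) + (-28.7827) = -6.7531
Denominator Σ(y_t−ȳ)² = 144.9886
r_1 = -6.7531 / 144.9886 = -0.047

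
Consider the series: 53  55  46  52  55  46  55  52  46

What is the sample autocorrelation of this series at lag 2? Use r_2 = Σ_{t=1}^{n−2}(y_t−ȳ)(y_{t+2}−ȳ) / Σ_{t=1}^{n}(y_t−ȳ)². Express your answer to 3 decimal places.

Mean ȳ = (53 + 55 + 46 + 52 + 55 + 46 + 55 + 52 + 46)/9 = 51.1111
Σ(y_t−ȳ)(y_{t+2}−ȳ) = (-9.6543) + (3.4568) + (-19.8765) + (-4.5432) + (15.1235) + (-4.5432) + (-19.8765) = -39.9136
Denominator Σ(y_t−ȳ)² = 128.8889
r_2 = -39.9136 / 128.8889 = -0.310

-0.310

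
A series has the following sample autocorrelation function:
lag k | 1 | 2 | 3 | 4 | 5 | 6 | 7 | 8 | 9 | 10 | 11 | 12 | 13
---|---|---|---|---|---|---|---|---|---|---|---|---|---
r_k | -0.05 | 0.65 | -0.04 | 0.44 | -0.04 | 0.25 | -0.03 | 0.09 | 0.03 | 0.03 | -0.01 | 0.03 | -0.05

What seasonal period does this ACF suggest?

2

The largest autocorrelation is r_2 = 0.65, with weaker echoes at lags 4 (0.44) and 6 (0.25); the remaining lags stay at or below 0.09.
The dominant spike at lag 2 indicates a seasonal period of 2.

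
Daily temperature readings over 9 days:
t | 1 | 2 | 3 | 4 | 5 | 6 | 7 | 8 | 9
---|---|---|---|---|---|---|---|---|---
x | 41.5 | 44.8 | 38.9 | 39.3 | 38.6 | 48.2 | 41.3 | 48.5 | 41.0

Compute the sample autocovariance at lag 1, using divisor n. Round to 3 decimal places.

Mean x̄ = (41.5 + 44.8 + 38.9 + 39.3 + 38.6 + 48.2 + 41.3 + 48.5 + 41.0)/9 = 42.4556
Σ_{t=1}^{8}(x_t−x̄)(x_{t+1}−x̄) = -31.7586
γ_1 = -31.7586 / 9 = -3.529

-3.529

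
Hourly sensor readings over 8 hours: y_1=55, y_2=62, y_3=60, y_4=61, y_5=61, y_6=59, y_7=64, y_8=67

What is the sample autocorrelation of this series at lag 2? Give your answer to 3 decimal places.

-0.065

Mean ȳ = (55 + 62 + 60 + 61 + 61 + 59 + 64 + 67)/8 = 61.1250
Deviations from mean: -6.1250, 0.8750, -1.1250, -0.1250, -0.1250, -2.1250, 2.8750, 5.8750
Σ(y_t−ȳ)(y_{t+2}−ȳ) = (6.8906) + (-0.1094) + (0.1406) + (0.2656) + (-0.3594) + (-12.4844) = -5.6563
Denominator Σ(y_t−ȳ)² = 86.8750
r_2 = -5.6563 / 86.8750 = -0.065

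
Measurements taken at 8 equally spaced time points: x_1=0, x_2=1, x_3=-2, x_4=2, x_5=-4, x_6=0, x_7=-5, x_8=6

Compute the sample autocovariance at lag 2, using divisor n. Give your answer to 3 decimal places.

Mean x̄ = (0 + 1 − 2 + 2 − 4 + 0 − 5 + 6)/8 = -0.2500
Deviations: 0.2500, 1.2500, -1.7500, 2.2500, -3.7500, 0.2500, -4.7500, 6.2500
Σ_{t=1}^{6}(x_t−x̄)(x_{t+2}−x̄) = 28.8750
γ_2 = 28.8750 / 8 = 3.609

3.609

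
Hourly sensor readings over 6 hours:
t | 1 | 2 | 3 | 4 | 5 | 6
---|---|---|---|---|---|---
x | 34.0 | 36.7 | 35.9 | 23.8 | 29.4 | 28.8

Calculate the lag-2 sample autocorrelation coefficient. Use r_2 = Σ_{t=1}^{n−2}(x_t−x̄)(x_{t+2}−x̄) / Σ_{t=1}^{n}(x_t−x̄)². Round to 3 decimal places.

Mean x̄ = (34.0 + 36.7 + 35.9 + 23.8 + 29.4 + 28.8)/6 = 31.4333
Deviations from mean: 2.5667, 5.2667, 4.4667, -7.6333, -2.0333, -2.6333
Σ(x_t−x̄)(x_{t+2}−x̄) = (11.4644) + (-40.2022) + (-9.0822) + (20.1011) = -17.7189
Denominator Σ(x_t−x̄)² = 123.6133
r_2 = -17.7189 / 123.6133 = -0.143

-0.143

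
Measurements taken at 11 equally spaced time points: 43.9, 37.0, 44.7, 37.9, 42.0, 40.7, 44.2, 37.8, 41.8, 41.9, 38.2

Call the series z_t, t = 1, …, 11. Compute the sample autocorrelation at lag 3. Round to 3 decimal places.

-0.202

Mean z̄ = (43.9 + 37.0 + 44.7 + 37.9 + 42.0 + 40.7 + 44.2 + 37.8 + 41.8 + 41.9 + 38.2)/11 = 40.9182
Numerator Σ_{t=1}^{8}(z_t−z̄)(z_{t+3}−z̄) = -15.8364
Denominator Σ(z_t−z̄)² = 78.4964
r_3 = -15.8364 / 78.4964 = -0.202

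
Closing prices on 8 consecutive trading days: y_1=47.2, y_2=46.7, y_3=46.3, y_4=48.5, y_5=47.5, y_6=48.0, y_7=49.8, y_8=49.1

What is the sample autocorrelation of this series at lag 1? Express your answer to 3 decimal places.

Mean ȳ = (47.2 + 46.7 + 46.3 + 48.5 + 47.5 + 48.0 + 49.8 + 49.1)/8 = 47.8875
Numerator Σ_{t=1}^{7}(y_t−ȳ)(y_{t+1}−ȳ) = 3.9823
Denominator Σ(y_t−ȳ)² = 10.0688
r_1 = 3.9823 / 10.0688 = 0.396

0.396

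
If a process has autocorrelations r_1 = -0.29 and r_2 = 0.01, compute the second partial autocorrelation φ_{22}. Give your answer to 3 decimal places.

φ_{22} = (r_2 − r_1²) / (1 − r_1²)
r_1² = (-0.29)² = 0.0841
Numerator = 0.01 − 0.0841 = -0.0741; denominator = 1 − 0.0841 = 0.9159
φ_{22} = -0.0741 / 0.9159 = -0.081

-0.081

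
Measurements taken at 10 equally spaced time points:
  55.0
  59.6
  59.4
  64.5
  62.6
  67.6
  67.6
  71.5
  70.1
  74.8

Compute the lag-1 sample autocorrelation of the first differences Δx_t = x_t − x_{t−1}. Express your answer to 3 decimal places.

-0.854

First differences Δx: 4.6, -0.2, 5.1, -1.9, 5.0, 0.0, 3.9, -1.4, 4.7
Mean of differences = 2.2000
Numerator Σ(Δx_t−Δx̄)(Δx_{t+1}−Δx̄) = -61.1100
Denominator Σ(Δx_t−Δx̄)² = 71.5200
r_1(Δx) = -61.1100 / 71.5200 = -0.854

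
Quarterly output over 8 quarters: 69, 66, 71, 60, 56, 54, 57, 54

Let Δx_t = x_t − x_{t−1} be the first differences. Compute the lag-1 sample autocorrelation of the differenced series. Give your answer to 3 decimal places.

First differences Δx: -3, 5, -11, -4, -2, 3, -3
Mean of differences = -2.1429
Numerator Σ(Δx_t−Δx̄)(Δx_{t+1}−Δx̄) = -56.8776
Denominator Σ(Δx_t−Δx̄)² = 160.8571
r_1(Δx) = -56.8776 / 160.8571 = -0.354

-0.354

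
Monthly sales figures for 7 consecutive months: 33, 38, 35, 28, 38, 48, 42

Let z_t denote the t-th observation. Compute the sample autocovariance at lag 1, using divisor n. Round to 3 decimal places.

9.708

Mean z̄ = (33 + 38 + 35 + 28 + 38 + 48 + 42)/7 = 37.4286
Deviations: -4.4286, 0.5714, -2.4286, -9.4286, 0.5714, 10.5714, 4.5714
Σ_{t=1}^{6}(z_t−z̄)(z_{t+1}−z̄) = 67.9592
γ_1 = 67.9592 / 7 = 9.708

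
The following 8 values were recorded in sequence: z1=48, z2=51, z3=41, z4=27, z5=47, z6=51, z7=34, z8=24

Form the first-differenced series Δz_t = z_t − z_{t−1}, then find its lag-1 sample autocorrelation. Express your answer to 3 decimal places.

First differences Δz: 3, -10, -14, 20, 4, -17, -10
Mean of differences = -3.4286
Numerator Σ(Δz_t−Δz̄)(Δz_{t+1}−Δz̄) = -58.0408
Denominator Σ(Δz_t−Δz̄)² = 1027.7143
r_1(Δz) = -58.0408 / 1027.7143 = -0.056

-0.056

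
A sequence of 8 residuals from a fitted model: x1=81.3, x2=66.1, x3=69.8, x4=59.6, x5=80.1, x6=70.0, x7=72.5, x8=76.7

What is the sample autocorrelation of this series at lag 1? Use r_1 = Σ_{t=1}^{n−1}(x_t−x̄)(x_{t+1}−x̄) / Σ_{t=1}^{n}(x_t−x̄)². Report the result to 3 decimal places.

-0.349

Mean x̄ = (81.3 + 66.1 + 69.8 + 59.6 + 80.1 + 70.0 + 72.5 + 76.7)/8 = 72.0125
Deviations from mean: 9.2875, -5.9125, -2.2125, -12.4125, 8.0875, -2.0125, 0.4875, 4.6875
Σ(x_t−x̄)(x_{t+1}−x̄) = (-54.9123) + (13.0814) + (27.4627) + (-100.3861) + (-16.2761) + (-0.9811) + (2.2852) = -129.7264
Denominator Σ(x_t−x̄)² = 371.8488
r_1 = -129.7264 / 371.8488 = -0.349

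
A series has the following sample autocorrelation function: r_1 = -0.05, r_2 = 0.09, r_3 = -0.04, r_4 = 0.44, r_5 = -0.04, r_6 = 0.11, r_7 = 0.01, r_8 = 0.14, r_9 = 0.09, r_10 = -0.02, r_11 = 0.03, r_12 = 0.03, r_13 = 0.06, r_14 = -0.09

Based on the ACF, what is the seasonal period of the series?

4

The largest autocorrelation is r_4 = 0.44; the remaining lags stay at or below 0.14.
The dominant spike at lag 4 indicates a seasonal period of 4.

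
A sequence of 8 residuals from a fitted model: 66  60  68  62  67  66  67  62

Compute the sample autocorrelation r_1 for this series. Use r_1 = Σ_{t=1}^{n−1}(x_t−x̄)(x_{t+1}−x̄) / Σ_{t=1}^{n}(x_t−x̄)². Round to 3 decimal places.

-0.603

Mean x̄ = (66 + 60 + 68 + 62 + 67 + 66 + 67 + 62)/8 = 64.7500
Deviations from mean: 1.2500, -4.7500, 3.2500, -2.7500, 2.2500, 1.2500, 2.2500, -2.7500
Numerator Σ_{t=1}^{7}(x_t−x̄)(x_{t+1}−x̄) = -37.0625
Denominator Σ(x_t−x̄)² = 61.5000
r_1 = -37.0625 / 61.5000 = -0.603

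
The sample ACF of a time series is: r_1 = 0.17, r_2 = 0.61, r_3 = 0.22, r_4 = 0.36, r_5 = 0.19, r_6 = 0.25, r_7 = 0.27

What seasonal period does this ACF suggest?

The largest autocorrelation is r_2 = 0.61, with a weaker echo at lag 4 (0.36); the remaining lags stay at or below 0.27.
The dominant spike at lag 2 indicates a seasonal period of 2.

2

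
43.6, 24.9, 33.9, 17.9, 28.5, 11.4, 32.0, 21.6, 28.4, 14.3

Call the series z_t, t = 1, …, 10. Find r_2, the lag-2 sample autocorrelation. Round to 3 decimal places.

Mean z̄ = (43.6 + 24.9 + 33.9 + 17.9 + 28.5 + 11.4 + 32.0 + 21.6 + 28.4 + 14.3)/10 = 25.6500
Numerator Σ_{t=1}^{8}(z_t−z̄)(z_{t+2}−z̄) = 427.0900
Denominator Σ(z_t−z̄)² = 855.1850
r_2 = 427.0900 / 855.1850 = 0.499

0.499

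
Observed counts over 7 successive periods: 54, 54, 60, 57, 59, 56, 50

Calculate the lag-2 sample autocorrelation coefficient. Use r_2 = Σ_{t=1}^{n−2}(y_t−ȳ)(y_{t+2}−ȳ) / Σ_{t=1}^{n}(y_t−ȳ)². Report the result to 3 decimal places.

-0.200

Mean ȳ = (54 + 54 + 60 + 57 + 59 + 56 + 50)/7 = 55.7143
Deviations from mean: -1.7143, -1.7143, 4.2857, 1.2857, 3.2857, 0.2857, -5.7143
Σ(y_t−ȳ)(y_{t+2}−ȳ) = (-7.3469) + (-2.2041) + (14.0816) + (0.3673) + (-18.7755) = -13.8776
Denominator Σ(y_t−ȳ)² = 69.4286
r_2 = -13.8776 / 69.4286 = -0.200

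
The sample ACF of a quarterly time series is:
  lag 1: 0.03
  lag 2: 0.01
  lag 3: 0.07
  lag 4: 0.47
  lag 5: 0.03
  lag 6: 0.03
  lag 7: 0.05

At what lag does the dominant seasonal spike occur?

The largest autocorrelation is r_4 = 0.47; the remaining lags stay at or below 0.07.
The dominant spike at lag 4 indicates a seasonal period of 4.

4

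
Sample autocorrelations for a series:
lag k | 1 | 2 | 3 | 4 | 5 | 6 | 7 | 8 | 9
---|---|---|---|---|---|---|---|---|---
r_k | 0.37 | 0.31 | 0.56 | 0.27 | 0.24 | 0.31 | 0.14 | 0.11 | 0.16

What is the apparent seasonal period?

The largest autocorrelation is r_3 = 0.56; the remaining lags stay at or below 0.37. The elevated value at lag 1 (0.37), dropping to 0.31 at lag 2, reflects decaying short-term dependence rather than seasonality.
The dominant spike at lag 3 indicates a seasonal period of 3.

3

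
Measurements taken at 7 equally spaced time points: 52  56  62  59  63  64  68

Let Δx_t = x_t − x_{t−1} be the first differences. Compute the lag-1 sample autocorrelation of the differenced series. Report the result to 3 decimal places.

First differences Δx: 4, 6, -3, 4, 1, 4
Mean of differences = 2.6667
Numerator Σ(Δx_t−Δx̄)(Δx_{t+1}−Δx̄) = -26.4444
Denominator Σ(Δx_t−Δx̄)² = 51.3333
r_1(Δx) = -26.4444 / 51.3333 = -0.515

-0.515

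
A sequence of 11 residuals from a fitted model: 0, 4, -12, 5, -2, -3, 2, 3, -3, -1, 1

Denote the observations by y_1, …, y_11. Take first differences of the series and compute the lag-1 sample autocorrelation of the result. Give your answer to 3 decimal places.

-0.678

First differences Δy: 4, -16, 17, -7, -1, 5, 1, -6, 2, 2
Mean of differences = 0.1000
Numerator Σ(Δy_t−Δȳ)(Δy_{t+1}−Δȳ) = -461.5100
Denominator Σ(Δy_t−Δȳ)² = 680.9000
r_1(Δy) = -461.5100 / 680.9000 = -0.678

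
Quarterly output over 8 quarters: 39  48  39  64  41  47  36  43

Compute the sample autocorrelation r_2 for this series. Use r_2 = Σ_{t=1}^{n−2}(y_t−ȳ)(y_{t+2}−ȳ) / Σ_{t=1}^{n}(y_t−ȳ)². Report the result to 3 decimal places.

Mean ȳ = (39 + 48 + 39 + 64 + 41 + 47 + 36 + 43)/8 = 44.6250
Deviations from mean: -5.6250, 3.3750, -5.6250, 19.3750, -3.6250, 2.3750, -8.6250, -1.6250
Σ(y_t−ȳ)(y_{t+2}−ȳ) = (31.6406) + (65.3906) + (20.3906) + (46.0156) + (31.2656) + (-3.8594) = 190.8438
Denominator Σ(y_t−ȳ)² = 545.8750
r_2 = 190.8438 / 545.8750 = 0.350

0.350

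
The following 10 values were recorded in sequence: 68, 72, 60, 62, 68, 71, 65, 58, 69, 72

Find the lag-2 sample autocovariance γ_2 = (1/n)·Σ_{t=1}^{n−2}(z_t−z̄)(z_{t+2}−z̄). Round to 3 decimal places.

Mean z̄ = (68 + 72 + 60 + 62 + 68 + 71 + 65 + 58 + 69 + 72)/10 = 66.5000
Σ_{t=1}^{8}(z_t−z̄)(z_{t+2}−z̄) = -155.5000
γ_2 = -155.5000 / 10 = -15.550

-15.550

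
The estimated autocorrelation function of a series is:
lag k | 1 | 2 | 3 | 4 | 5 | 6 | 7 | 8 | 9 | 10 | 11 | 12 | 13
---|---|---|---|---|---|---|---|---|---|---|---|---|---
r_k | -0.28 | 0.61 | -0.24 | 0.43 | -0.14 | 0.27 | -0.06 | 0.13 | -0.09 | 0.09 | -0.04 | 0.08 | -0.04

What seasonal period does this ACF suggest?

The largest autocorrelation is r_2 = 0.61, with weaker echoes at lags 4 (0.43) and 6 (0.27); the remaining lags stay at or below 0.13.
The dominant spike at lag 2 indicates a seasonal period of 2.

2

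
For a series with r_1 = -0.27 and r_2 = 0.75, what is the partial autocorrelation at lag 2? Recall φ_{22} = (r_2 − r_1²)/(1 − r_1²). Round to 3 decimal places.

φ_{22} = (r_2 − r_1²) / (1 − r_1²)
r_1² = (-0.27)² = 0.0729
Numerator = 0.75 − 0.0729 = 0.6771; denominator = 1 − 0.0729 = 0.9271
φ_{22} = 0.6771 / 0.9271 = 0.730

0.730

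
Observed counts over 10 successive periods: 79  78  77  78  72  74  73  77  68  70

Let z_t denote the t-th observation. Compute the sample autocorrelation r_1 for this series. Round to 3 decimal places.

0.278

Mean z̄ = (79 + 78 + 77 + 78 + 72 + 74 + 73 + 77 + 68 + 70)/10 = 74.6000
Numerator Σ_{t=1}^{9}(z_t−z̄)(z_{t+1}−z̄) = 35.6400
Denominator Σ(z_t−z̄)² = 128.4000
r_1 = 35.6400 / 128.4000 = 0.278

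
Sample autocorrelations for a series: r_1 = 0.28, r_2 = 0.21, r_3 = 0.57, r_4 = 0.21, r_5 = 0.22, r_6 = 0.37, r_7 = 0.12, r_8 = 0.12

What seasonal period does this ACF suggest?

The largest autocorrelation is r_3 = 0.57, with a weaker echo at lag 6 (0.37); the remaining lags stay at or below 0.28. The elevated value at lag 1 (0.28), dropping to 0.21 at lag 2, reflects decaying short-term dependence rather than seasonality.
The dominant spike at lag 3 indicates a seasonal period of 3.

3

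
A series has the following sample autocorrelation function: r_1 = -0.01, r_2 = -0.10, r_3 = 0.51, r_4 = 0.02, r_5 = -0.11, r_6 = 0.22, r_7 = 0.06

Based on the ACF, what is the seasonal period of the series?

3

The largest autocorrelation is r_3 = 0.51, with a weaker echo at lag 6 (0.22); the remaining lags stay at or below 0.06.
The dominant spike at lag 3 indicates a seasonal period of 3.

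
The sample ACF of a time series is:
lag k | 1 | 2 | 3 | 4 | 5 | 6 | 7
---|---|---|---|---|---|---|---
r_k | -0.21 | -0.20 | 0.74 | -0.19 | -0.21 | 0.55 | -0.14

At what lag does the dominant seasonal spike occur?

3

The largest autocorrelation is r_3 = 0.74, with a weaker echo at lag 6 (0.55); the remaining lags stay at or below -0.14.
The dominant spike at lag 3 indicates a seasonal period of 3.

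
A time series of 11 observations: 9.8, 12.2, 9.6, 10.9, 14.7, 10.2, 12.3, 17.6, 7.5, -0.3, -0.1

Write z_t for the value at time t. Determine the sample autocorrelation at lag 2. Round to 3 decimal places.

-0.133

Mean z̄ = (9.8 + 12.2 + 9.6 + 10.9 + 14.7 + 10.2 + 12.3 + 17.6 + 7.5 − 0.3 − 0.1)/11 = 9.4909
Numerator Σ_{t=1}^{9}(z_t−z̄)(z_{t+2}−z̄) = -40.0920
Denominator Σ(z_t−z̄)² = 302.5291
r_2 = -40.0920 / 302.5291 = -0.133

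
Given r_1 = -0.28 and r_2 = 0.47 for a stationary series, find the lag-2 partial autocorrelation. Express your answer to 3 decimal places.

0.425

φ_{22} = (r_2 − r_1²) / (1 − r_1²)
r_1² = (-0.28)² = 0.0784
Numerator = 0.47 − 0.0784 = 0.3916; denominator = 1 − 0.0784 = 0.9216
φ_{22} = 0.3916 / 0.9216 = 0.425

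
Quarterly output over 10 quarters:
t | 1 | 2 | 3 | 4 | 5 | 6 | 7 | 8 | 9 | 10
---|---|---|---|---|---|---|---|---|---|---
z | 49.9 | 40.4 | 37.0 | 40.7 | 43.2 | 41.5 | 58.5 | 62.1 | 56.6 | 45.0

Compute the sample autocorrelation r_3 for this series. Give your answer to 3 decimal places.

Mean z̄ = (49.9 + 40.4 + 37.0 + 40.7 + 43.2 + 41.5 + 58.5 + 62.1 + 56.6 + 45.0)/10 = 47.4900
Σ(z_t−z̄)(z_{t+3}−z̄) = (-16.3639) + (30.4161) + (62.8351) + (-74.7579) + (-62.6769) + (-54.5689) + (-27.4149) = -142.5313
Denominator Σ(z_t−z̄)² = 690.3690
r_3 = -142.5313 / 690.3690 = -0.206

-0.206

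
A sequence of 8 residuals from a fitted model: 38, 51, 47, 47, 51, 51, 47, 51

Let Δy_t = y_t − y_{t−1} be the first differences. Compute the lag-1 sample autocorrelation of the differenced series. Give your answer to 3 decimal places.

First differences Δy: 13, -4, 0, 4, 0, -4, 4
Mean of differences = 1.8571
Numerator Σ(Δy_t−Δȳ)(Δy_{t+1}−Δȳ) = -64.0204
Denominator Σ(Δy_t−Δȳ)² = 208.8571
r_1(Δy) = -64.0204 / 208.8571 = -0.307

-0.307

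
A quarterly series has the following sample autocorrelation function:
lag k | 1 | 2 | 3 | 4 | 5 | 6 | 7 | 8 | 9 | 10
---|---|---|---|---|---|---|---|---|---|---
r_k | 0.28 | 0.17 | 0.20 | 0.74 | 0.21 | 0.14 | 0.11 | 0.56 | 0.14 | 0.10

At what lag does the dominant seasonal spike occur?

4

The largest autocorrelation is r_4 = 0.74, with a weaker echo at lag 8 (0.56); the remaining lags stay at or below 0.28. The elevated value at lag 1 (0.28), dropping to 0.17 at lag 2, reflects decaying short-term dependence rather than seasonality.
The dominant spike at lag 4 indicates a seasonal period of 4.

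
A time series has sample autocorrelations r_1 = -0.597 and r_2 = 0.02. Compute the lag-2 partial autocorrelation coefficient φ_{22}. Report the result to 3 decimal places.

-0.523

φ_{22} = (r_2 − r_1²) / (1 − r_1²)
r_1² = (-0.597)² = 0.356409
Numerator = 0.02 − 0.3564 = -0.3364; denominator = 1 − 0.3564 = 0.6436
φ_{22} = -0.3364 / 0.6436 = -0.523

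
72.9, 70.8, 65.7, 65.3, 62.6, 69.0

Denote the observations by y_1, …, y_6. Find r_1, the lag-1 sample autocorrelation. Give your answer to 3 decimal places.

0.276

Mean ȳ = (72.9 + 70.8 + 65.7 + 65.3 + 62.6 + 69.0)/6 = 67.7167
Deviations from mean: 5.1833, 3.0833, -2.0167, -2.4167, -5.1167, 1.2833
Σ(y_t−ȳ)(y_{t+1}−ȳ) = (15.9819) + (-6.2181) + (4.8736) + (12.3653) + (-6.5664) = 20.4364
Denominator Σ(y_t−ȳ)² = 74.1083
r_1 = 20.4364 / 74.1083 = 0.276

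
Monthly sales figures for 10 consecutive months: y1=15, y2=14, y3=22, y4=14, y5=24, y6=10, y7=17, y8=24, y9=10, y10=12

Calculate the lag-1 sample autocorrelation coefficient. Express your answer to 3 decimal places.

-0.418

Mean ȳ = (15 + 14 + 22 + 14 + 24 + 10 + 17 + 24 + 10 + 12)/10 = 16.2000
Numerator Σ_{t=1}^{9}(y_t−ȳ)(y_{t+1}−ȳ) = -109.4400
Denominator Σ(y_t−ȳ)² = 261.6000
r_1 = -109.4400 / 261.6000 = -0.418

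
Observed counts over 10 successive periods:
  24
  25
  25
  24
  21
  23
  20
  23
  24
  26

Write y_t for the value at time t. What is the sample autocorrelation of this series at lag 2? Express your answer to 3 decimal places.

0.115

Mean ȳ = (24 + 25 + 25 + 24 + 21 + 23 + 20 + 23 + 24 + 26)/10 = 23.5000
Numerator Σ_{t=1}^{8}(y_t−ȳ)(y_{t+2}−ȳ) = 3.5000
Denominator Σ(y_t−ȳ)² = 30.5000
r_2 = 3.5000 / 30.5000 = 0.115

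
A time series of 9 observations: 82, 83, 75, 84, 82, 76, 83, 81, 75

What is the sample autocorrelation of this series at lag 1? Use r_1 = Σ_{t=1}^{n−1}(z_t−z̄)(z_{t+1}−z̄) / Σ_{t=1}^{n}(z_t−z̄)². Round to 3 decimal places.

Mean z̄ = (82 + 83 + 75 + 84 + 82 + 76 + 83 + 81 + 75)/9 = 80.1111
Numerator Σ_{t=1}^{8}(z_t−z̄)(z_{t+1}−z̄) = -43.4568
Denominator Σ(z_t−z̄)² = 108.8889
r_1 = -43.4568 / 108.8889 = -0.399

-0.399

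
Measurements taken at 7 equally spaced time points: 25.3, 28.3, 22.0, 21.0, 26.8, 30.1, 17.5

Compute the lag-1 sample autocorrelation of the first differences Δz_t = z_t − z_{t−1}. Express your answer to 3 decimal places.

-0.165

First differences Δz: 3.0, -6.3, -1.0, 5.8, 3.3, -12.6
Mean of differences = -1.3000
Numerator Σ(Δz_t−Δz̄)(Δz_{t+1}−Δz̄) = -40.1900
Denominator Σ(Δz_t−Δz̄)² = 242.8400
r_1(Δz) = -40.1900 / 242.8400 = -0.165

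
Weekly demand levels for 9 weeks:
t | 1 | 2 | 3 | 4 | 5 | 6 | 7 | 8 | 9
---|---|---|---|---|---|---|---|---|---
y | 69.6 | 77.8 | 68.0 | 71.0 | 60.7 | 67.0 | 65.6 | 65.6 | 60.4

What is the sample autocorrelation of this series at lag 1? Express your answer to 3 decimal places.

0.118

Mean ȳ = (69.6 + 77.8 + 68.0 + 71.0 + 60.7 + 67.0 + 65.6 + 65.6 + 60.4)/9 = 67.3000
Numerator Σ_{t=1}^{8}(y_t−ȳ)(y_{t+1}−ȳ) = 26.7800
Denominator Σ(y_t−ȳ)² = 226.7600
r_1 = 26.7800 / 226.7600 = 0.118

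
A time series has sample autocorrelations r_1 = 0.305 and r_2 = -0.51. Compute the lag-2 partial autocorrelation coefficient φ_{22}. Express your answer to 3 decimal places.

φ_{22} = (r_2 − r_1²) / (1 − r_1²)
r_1² = (0.305)² = 0.093025
Numerator = -0.51 − 0.0930 = -0.6030; denominator = 1 − 0.0930 = 0.9070
φ_{22} = -0.6030 / 0.9070 = -0.665

-0.665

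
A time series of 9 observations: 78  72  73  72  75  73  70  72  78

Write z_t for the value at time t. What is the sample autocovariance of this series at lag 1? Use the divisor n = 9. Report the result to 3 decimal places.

Mean z̄ = (78 + 72 + 73 + 72 + 75 + 73 + 70 + 72 + 78)/9 = 73.6667
Σ_{t=1}^{8}(z_t−z̄)(z_{t+1}−z̄) = -6.7778
γ_1 = -6.7778 / 9 = -0.753

-0.753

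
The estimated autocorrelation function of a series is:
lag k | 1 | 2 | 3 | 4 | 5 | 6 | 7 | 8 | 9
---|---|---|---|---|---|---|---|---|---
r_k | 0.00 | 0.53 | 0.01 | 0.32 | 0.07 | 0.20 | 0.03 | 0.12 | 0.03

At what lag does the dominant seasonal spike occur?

The largest autocorrelation is r_2 = 0.53, with weaker echoes at lags 4 (0.32) and 6 (0.20); the remaining lags stay at or below 0.12.
The dominant spike at lag 2 indicates a seasonal period of 2.

2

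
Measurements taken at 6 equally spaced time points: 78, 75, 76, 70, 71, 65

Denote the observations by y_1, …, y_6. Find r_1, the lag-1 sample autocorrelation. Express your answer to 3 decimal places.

Mean ȳ = (78 + 75 + 76 + 70 + 71 + 65)/6 = 72.5000
Numerator Σ_{t=1}^{5}(y_t−ȳ)(y_{t+1}−ȳ) = 28.7500
Denominator Σ(y_t−ȳ)² = 113.5000
r_1 = 28.7500 / 113.5000 = 0.253

0.253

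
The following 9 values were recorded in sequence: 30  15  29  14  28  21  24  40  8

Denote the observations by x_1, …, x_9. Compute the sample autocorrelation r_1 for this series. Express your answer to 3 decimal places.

Mean x̄ = (30 + 15 + 29 + 14 + 28 + 21 + 24 + 40 + 8)/9 = 23.2222
Numerator Σ_{t=1}^{8}(x_t−x̄)(x_{t+1}−x̄) = -455.2716
Denominator Σ(x_t−x̄)² = 773.5556
r_1 = -455.2716 / 773.5556 = -0.589

-0.589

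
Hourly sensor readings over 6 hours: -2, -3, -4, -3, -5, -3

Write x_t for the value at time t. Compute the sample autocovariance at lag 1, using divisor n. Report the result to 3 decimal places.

-0.185

Mean x̄ = (-2 − 3 − 4 − 3 − 5 − 3)/6 = -3.3333
Deviations: 1.3333, 0.3333, -0.6667, 0.3333, -1.6667, 0.3333
Σ_{t=1}^{5}(x_t−x̄)(x_{t+1}−x̄) = -1.1111
γ_1 = -1.1111 / 6 = -0.185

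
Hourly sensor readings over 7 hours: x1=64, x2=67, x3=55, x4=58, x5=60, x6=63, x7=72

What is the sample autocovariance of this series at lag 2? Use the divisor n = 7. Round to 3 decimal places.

Mean x̄ = (64 + 67 + 55 + 58 + 60 + 63 + 72)/7 = 62.7143
Deviations: 1.2857, 4.2857, -7.7143, -4.7143, -2.7143, 0.2857, 9.2857
Σ_{t=1}^{5}(x_t−x̄)(x_{t+2}−x̄) = -35.7347
γ_2 = -35.7347 / 7 = -5.105

-5.105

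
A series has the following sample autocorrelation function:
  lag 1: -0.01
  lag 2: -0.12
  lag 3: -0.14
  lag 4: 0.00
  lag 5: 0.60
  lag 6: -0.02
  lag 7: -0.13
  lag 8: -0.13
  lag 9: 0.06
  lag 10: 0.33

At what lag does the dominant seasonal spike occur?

5

The largest autocorrelation is r_5 = 0.60, with a weaker echo at lag 10 (0.33); the remaining lags stay at or below 0.06.
The dominant spike at lag 5 indicates a seasonal period of 5.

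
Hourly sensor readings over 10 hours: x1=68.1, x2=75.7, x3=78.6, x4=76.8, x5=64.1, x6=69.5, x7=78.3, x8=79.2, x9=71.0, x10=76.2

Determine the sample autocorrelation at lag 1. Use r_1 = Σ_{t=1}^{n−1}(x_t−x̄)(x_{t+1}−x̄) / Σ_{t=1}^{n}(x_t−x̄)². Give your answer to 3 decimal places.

Mean x̄ = (68.1 + 75.7 + 78.6 + 76.8 + 64.1 + 69.5 + 78.3 + 79.2 + 71.0 + 76.2)/10 = 73.7500
Numerator Σ_{t=1}^{9}(x_t−x̄)(x_{t+1}−x̄) = 8.5475
Denominator Σ(x_t−x̄)² = 243.7050
r_1 = 8.5475 / 243.7050 = 0.035

0.035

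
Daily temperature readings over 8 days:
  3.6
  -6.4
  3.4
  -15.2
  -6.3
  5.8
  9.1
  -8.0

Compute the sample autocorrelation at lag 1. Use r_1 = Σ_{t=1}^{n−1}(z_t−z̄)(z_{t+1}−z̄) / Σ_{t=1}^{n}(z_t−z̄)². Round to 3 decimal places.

Mean z̄ = (3.6 − 6.4 + 3.4 − 15.2 − 6.3 + 5.8 + 9.1 − 8.0)/8 = -1.7500
Σ(z_t−z̄)(z_{t+1}−z̄) = (-24.8775) + (-23.9475) + (-69.2675) + (61.1975) + (-34.3525) + (81.9175) + (-67.8125) = -77.1425
Denominator Σ(z_t−z̄)² = 492.1600
r_1 = -77.1425 / 492.1600 = -0.157

-0.157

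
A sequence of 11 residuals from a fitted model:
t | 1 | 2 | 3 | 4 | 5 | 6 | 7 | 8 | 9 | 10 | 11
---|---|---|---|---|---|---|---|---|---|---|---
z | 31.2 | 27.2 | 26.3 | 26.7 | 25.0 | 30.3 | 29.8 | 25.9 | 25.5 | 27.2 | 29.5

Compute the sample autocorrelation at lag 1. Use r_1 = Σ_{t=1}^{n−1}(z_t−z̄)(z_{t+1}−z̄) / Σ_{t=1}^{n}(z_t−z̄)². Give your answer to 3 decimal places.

Mean z̄ = (31.2 + 27.2 + 26.3 + 26.7 + 25.0 + 30.3 + 29.8 + 25.9 + 25.5 + 27.2 + 29.5)/11 = 27.6909
Numerator Σ_{t=1}^{10}(z_t−z̄)(z_{t+1}−z̄) = 1.8208
Denominator Σ(z_t−z̄)² = 45.4891
r_1 = 1.8208 / 45.4891 = 0.040

0.040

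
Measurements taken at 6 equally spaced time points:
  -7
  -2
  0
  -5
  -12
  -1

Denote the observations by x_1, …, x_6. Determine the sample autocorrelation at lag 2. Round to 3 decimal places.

-0.473

Mean x̄ = (-7 − 2 + 0 − 5 − 12 − 1)/6 = -4.5000
Deviations from mean: -2.5000, 2.5000, 4.5000, -0.5000, -7.5000, 3.5000
Numerator Σ_{t=1}^{4}(x_t−x̄)(x_{t+2}−x̄) = -48.0000
Denominator Σ(x_t−x̄)² = 101.5000
r_2 = -48.0000 / 101.5000 = -0.473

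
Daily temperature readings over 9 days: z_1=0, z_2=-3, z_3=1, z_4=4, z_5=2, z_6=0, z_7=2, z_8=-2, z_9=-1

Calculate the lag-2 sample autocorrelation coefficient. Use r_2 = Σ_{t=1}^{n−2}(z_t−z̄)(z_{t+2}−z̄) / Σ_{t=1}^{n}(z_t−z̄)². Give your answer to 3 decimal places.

Mean z̄ = (0 − 3 + 1 + 4 + 2 + 0 + 2 − 2 − 1)/9 = 0.3333
Σ(z_t−z̄)(z_{t+2}−z̄) = (-0.2222) + (-12.2222) + (1.1111) + (-1.2222) + (2.7778) + (0.7778) + (-2.2222) = -11.2222
Denominator Σ(z_t−z̄)² = 38.0000
r_2 = -11.2222 / 38.0000 = -0.295

-0.295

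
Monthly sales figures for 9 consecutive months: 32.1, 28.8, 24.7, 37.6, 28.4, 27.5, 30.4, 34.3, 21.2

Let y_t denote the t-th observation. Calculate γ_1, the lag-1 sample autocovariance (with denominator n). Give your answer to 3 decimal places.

-9.009

Mean ȳ = (32.1 + 28.8 + 24.7 + 37.6 + 28.4 + 27.5 + 30.4 + 34.3 + 21.2)/9 = 29.4444
Σ_{t=1}^{8}(y_t−ȳ)(y_{t+1}−ȳ) = -81.0842
γ_1 = -81.0842 / 9 = -9.009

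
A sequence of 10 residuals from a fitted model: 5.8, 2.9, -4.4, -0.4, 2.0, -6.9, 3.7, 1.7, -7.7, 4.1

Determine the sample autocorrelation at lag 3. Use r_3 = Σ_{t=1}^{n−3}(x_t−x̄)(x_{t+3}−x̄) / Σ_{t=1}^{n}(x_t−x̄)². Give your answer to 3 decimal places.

Mean x̄ = (5.8 + 2.9 − 4.4 − 0.4 + 2.0 − 6.9 + 3.7 + 1.7 − 7.7 + 4.1)/10 = 0.0800
Σ(x_t−x̄)(x_{t+3}−x̄) = (-2.7456) + (5.4144) + (31.2704) + (-1.7376) + (3.1104) + (54.3044) + (14.5524) = 104.1688
Denominator Σ(x_t−x̄)² = 205.7960
r_3 = 104.1688 / 205.7960 = 0.506

0.506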